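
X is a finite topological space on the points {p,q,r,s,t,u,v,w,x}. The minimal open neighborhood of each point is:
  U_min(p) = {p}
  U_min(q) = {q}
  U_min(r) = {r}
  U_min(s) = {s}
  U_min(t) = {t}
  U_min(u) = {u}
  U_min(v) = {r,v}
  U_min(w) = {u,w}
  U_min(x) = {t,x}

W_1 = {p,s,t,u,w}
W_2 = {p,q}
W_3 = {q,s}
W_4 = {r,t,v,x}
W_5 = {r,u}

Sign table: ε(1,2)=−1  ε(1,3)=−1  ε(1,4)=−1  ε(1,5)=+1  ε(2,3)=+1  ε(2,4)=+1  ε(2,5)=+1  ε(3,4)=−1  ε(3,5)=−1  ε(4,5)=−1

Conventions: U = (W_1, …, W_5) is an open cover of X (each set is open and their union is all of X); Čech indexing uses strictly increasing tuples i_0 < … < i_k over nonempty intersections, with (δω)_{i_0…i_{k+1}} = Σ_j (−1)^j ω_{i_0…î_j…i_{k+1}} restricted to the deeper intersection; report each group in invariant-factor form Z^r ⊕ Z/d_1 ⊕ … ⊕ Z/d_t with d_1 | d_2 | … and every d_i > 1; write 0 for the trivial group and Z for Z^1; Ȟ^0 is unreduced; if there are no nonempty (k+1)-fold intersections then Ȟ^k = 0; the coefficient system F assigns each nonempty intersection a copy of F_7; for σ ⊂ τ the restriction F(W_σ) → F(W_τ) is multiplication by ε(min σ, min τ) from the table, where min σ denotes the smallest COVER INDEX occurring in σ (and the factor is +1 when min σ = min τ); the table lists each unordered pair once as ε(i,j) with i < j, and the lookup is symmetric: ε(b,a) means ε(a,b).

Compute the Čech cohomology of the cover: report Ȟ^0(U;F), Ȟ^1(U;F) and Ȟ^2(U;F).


cover nerve:
  W12={p} W13={s} W14={t} W15={u} W23={q} W45={r}
C dims 5,6; δ0: rk_F7 4
Ȟ^0: (5−4)−0=1 ⇒ Z/7
Ȟ^1: (6−0)−4=2 ⇒ Z/7 ⊕ Z/7
Ȟ^2: (0−0)−0=0 ⇒ 0

Ȟ^0(U;F) ≅ Z/7, Ȟ^1(U;F) ≅ Z/7 ⊕ Z/7 and Ȟ^2(U;F) ≅ 0


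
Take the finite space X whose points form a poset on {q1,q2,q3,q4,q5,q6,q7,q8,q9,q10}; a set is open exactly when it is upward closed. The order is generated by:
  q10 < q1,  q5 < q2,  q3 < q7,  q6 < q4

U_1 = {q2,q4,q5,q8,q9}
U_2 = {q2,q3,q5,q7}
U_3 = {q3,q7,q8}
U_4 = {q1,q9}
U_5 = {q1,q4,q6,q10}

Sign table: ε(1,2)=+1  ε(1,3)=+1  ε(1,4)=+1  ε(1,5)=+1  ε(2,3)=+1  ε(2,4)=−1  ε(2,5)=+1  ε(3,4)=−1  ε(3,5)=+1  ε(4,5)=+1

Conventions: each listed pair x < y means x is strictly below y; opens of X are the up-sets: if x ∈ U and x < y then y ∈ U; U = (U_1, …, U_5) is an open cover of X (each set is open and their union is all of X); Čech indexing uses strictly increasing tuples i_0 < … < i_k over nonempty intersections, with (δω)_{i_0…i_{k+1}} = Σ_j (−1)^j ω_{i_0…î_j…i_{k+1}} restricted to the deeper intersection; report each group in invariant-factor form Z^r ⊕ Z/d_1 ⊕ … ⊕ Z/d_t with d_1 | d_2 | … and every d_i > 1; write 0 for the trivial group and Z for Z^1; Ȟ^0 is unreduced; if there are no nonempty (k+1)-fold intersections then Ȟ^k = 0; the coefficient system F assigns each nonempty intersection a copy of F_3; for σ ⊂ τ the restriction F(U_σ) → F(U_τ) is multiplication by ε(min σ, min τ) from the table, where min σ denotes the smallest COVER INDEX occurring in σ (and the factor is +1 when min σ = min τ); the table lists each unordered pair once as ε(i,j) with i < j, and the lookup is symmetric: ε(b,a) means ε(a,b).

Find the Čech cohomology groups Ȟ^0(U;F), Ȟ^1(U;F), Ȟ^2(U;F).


cover nerve:
  U12={q2,q5} U13={q8} U14={q9} U15={q4} U23={q3,q7} U45={q1}
C dims 5,6; δ0: rk_F3 4
Ȟ^0: (5−4)−0=1 ⇒ Z/3
Ȟ^1: (6−0)−4=2 ⇒ Z/3 ⊕ Z/3
Ȟ^2: (0−0)−0=0 ⇒ 0

Ȟ^0 = Z/3, Ȟ^1 = Z/3 ⊕ Z/3, Ȟ^2 = 0


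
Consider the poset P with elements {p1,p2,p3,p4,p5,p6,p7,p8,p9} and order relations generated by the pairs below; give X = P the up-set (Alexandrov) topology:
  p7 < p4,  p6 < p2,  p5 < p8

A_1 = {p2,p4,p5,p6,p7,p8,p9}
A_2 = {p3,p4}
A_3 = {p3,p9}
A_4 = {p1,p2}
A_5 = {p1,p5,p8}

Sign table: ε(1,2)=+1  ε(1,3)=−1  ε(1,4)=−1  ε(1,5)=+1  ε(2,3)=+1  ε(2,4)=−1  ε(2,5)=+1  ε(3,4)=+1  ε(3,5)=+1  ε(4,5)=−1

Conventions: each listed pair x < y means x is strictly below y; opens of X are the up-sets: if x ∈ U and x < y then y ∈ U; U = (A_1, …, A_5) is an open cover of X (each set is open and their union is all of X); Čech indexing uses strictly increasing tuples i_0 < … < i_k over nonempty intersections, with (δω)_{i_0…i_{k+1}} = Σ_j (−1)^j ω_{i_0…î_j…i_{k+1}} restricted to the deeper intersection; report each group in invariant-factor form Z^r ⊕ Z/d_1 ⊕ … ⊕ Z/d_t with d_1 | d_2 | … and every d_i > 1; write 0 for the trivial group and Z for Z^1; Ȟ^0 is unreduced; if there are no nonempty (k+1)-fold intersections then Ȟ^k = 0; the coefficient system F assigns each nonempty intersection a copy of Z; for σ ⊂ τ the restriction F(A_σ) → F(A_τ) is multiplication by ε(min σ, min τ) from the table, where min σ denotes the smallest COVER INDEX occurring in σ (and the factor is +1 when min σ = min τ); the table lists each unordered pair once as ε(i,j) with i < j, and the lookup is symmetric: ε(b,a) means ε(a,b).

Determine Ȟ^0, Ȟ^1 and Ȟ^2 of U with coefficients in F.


nerve simplices:
  A12={p4} A13={p9} A14={p2} A15={p5,p8} A23={p3} A45={p1}
C dims 5,6; δ0: rk 5, SNF 1^4·2
degree 0: 5−5−0 = 0 → Ȟ^0 ≅ 0
degree 1: 6−0−5 = 1 plus torsion [2] → Ȟ^1 ≅ Z ⊕ Z/2
degree 2: 0−0−0 = 0 → Ȟ^2 ≅ 0

Ȟ^0 = 0, Ȟ^1 = Z ⊕ Z/2 and Ȟ^2 = 0


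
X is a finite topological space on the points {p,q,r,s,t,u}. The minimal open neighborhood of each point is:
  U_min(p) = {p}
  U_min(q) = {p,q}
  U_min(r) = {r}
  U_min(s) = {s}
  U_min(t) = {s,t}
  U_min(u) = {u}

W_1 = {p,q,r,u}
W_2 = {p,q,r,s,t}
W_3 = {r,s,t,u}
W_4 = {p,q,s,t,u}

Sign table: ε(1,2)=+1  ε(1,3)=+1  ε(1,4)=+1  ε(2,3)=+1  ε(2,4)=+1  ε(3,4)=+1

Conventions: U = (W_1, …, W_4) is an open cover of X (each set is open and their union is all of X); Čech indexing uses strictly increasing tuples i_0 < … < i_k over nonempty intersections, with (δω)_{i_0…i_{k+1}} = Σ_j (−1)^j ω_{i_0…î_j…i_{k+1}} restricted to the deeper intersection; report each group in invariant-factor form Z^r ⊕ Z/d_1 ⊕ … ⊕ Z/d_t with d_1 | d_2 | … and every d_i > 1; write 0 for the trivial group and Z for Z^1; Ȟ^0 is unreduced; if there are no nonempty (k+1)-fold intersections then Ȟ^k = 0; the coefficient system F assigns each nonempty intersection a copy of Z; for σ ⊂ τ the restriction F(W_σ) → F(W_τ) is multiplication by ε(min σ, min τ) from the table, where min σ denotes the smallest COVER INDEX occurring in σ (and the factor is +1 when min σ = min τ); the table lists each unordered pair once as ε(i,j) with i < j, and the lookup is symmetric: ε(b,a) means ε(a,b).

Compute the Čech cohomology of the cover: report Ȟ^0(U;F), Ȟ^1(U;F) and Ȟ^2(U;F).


Ȟ^0 ≅ Z; Ȟ^1 ≅ 0; Ȟ^2 ≅ Z

nerve of the cover:
  W12={p,q,r} W13={r,u} W14={p,q,u} W23={r,s,t} W24={p,q,s,t} W34={s,t,u}
  W123={r} W124={p,q} W134={u} W234={s,t}
C dims 4,6,4; δ0: rk 3, SNF 1^3; δ1: rk 3, SNF 1^3
Ȟ^0 = (4 − 3) − 0 = 1, so Ȟ^0 ≅ Z
Ȟ^1 = (6 − 3) − 3 = 0, so Ȟ^1 ≅ 0
Ȟ^2 = (4 − 0) − 3 = 1, so Ȟ^2 ≅ Z


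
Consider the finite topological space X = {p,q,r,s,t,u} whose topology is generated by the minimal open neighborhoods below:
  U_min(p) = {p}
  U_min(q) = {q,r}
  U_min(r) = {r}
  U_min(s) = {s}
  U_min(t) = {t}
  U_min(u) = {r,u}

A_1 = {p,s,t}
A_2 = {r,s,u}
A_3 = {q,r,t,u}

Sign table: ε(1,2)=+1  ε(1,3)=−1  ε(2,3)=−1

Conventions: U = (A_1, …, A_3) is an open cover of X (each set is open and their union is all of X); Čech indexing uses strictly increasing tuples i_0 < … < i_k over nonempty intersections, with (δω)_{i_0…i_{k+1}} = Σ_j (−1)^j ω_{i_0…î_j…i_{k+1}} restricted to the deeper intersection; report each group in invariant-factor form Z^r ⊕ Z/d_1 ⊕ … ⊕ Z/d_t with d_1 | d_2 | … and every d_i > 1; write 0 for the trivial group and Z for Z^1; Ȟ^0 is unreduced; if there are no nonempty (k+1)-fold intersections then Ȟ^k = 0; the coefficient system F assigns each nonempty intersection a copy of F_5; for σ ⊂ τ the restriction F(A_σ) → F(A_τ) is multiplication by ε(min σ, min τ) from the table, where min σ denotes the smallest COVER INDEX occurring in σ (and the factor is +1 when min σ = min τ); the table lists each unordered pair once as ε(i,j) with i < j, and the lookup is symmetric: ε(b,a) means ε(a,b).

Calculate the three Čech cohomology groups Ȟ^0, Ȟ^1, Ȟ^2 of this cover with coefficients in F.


Ȟ^0 ≅ Z/5; Ȟ^1 ≅ Z/5; Ȟ^2 ≅ 0

nerve simplices:
  A12={s} A13={t} A23={r,u}
C dims 3,3; δ0: rk_F5 2
degree 0: 3−2−0 = 1 → Ȟ^0 ≅ Z/5
degree 1: 3−0−2 = 1 → Ȟ^1 ≅ Z/5
degree 2: 0−0−0 = 0 → Ȟ^2 ≅ 0


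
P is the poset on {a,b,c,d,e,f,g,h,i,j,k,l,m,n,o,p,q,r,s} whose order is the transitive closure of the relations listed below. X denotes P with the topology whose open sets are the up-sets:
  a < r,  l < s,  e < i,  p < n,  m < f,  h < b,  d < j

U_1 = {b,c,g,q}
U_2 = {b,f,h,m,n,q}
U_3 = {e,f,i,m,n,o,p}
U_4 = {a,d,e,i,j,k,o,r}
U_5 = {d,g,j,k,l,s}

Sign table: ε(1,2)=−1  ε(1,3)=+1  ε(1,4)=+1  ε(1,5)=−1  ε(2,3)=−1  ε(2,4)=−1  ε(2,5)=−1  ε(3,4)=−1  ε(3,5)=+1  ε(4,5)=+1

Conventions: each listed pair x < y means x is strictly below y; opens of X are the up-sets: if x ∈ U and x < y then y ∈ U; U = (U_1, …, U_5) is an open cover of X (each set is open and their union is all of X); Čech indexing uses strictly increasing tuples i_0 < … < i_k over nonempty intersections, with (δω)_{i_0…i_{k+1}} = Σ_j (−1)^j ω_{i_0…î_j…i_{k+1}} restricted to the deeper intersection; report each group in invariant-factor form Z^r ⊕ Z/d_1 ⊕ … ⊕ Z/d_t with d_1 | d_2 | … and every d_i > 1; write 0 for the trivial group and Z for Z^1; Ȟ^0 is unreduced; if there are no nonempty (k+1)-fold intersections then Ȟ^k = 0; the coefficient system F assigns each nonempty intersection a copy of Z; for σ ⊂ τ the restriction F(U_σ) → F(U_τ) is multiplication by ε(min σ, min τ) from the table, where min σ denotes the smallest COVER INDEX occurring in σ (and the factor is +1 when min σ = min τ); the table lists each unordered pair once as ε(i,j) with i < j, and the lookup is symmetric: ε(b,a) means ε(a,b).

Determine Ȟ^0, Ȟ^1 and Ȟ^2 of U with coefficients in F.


intersection data:
  U12={b,q} U15={g} U23={f,m,n} U34={e,i,o} U45={d,j,k}
C dims 5,5; δ0: rk 4, SNF 1^4
Ȟ^0 = (5 − 4) − 0 = 1, so Ȟ^0 ≅ Z
Ȟ^1 = (5 − 0) − 4 = 1, so Ȟ^1 ≅ Z
Ȟ^2 = (0 − 0) − 0 = 0, so Ȟ^2 ≅ 0

Ȟ^0(U;F) ≅ Z, Ȟ^1(U;F) ≅ Z and Ȟ^2(U;F) ≅ 0


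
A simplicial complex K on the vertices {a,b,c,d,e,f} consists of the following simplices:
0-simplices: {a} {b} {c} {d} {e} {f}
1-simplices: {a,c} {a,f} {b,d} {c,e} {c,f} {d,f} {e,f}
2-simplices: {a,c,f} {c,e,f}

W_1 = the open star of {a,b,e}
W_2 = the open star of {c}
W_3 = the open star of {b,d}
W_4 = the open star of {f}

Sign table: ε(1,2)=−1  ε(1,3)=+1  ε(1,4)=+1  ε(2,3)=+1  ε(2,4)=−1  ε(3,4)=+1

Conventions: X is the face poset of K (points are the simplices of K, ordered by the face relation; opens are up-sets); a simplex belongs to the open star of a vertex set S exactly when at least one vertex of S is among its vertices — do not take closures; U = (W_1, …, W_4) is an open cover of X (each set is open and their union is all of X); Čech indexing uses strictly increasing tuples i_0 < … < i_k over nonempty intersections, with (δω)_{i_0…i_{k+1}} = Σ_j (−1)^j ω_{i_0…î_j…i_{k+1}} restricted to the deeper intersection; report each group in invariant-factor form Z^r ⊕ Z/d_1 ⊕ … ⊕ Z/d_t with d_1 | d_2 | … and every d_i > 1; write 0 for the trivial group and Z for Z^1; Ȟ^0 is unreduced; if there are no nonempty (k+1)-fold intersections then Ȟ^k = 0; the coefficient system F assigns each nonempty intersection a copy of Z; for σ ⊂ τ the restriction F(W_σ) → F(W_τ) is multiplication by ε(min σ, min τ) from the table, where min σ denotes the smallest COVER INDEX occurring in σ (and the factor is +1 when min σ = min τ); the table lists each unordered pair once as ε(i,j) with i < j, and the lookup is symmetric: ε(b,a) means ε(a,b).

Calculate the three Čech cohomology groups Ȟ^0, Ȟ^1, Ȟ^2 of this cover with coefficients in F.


nonempty intersections:
  W1={{a},{b},{e},{a,c},{a,f},{b,d},{c,e},{e,f},{a,c,f},{c,e,f}} W2={{c},{a,c},{c,e},{c,f},{a,c,f},{c,e,f}} W3={{b},{d},{b,d},{d,f}} W4={{f},{a,f},{c,f},{d,f},{e,f},{a,c,f},{c,e,f}}
  W12={{a,c},{c,e},{a,c,f},{c,e,f}} W13={{b},{b,d}} W14={{a,f},{e,f},{a,c,f},{c,e,f}} W24={{c,f},{a,c,f},{c,e,f}} W34={{d,f}}
  W124={{a,c,f},{c,e,f}}
C dims 4,5,1; δ0: rk 3, SNF 1^3; δ1: rk 1, SNF 1^1
Ȟ^0: (4−3)−0=1 ⇒ Z
Ȟ^1: (5−1)−3=1 ⇒ Z
Ȟ^2: (1−0)−1=0 ⇒ 0

Ȟ^0(U;F) ≅ Z; Ȟ^1(U;F) ≅ Z; Ȟ^2(U;F) ≅ 0


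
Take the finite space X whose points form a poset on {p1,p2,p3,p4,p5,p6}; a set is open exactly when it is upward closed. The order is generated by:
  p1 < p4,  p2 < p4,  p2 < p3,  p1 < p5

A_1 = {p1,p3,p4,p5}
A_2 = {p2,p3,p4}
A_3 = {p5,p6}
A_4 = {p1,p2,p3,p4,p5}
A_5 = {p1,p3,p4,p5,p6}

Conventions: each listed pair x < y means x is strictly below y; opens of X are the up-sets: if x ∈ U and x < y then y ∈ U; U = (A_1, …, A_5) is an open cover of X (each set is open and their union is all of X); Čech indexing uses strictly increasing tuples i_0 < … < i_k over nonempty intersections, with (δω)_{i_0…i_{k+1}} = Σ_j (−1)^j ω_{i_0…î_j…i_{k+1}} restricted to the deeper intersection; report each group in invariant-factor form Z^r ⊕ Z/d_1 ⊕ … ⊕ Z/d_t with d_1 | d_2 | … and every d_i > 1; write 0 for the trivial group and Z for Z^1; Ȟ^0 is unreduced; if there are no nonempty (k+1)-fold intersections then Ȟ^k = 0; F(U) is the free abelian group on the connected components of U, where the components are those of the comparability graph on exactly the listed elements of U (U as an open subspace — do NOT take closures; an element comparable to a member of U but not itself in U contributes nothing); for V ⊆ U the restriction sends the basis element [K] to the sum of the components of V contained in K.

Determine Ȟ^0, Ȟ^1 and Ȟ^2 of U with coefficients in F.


nerve of the cover:
  A12={p3,p4} A13={p5} A14={p1,p3,p4,p5} A15={p1,p3,p4,p5} A24={p2,p3,p4} A25={p3,p4} A34={p5} A35={p5,p6} A45={p1,p3,p4,p5}
  A124={p3,p4} A125={p3,p4} A134={p5} A135={p5} A145={p1,p3,p4,p5} A245={p3,p4} A345={p5}
  A1245={p3,p4} A1345={p5}
components per intersection:
  A1: {p1,p4,p5} {p3}
  A2: {p2,p3,p4}
  A3: {p5} {p6}
  A4: {p1,p2,p3,p4,p5}
  A5: {p1,p4,p5} {p3} {p6}
  A12: {p3} {p4}
  A13: {p5}
  A14: {p1,p4,p5} {p3}
  A15: {p1,p4,p5} {p3}
  A24: {p2,p3,p4}
  A25: {p3} {p4}
  A34: {p5}
  A35: {p5} {p6}
  A45: {p1,p4,p5} {p3}
  A124: {p3} {p4}
  A125: {p3} {p4}
  A134: {p5}
  A135: {p5}
  A145: {p1,p4,p5} {p3}
  A245: {p3} {p4}
  A345: {p5}
  A1245: {p3} {p4}
  A1345: {p5}
C dims 9,15,11,3; δ0: rk 7, SNF 1^7; δ1: rk 8, SNF 1^8; δ2: rk 3, SNF 1^3
Ȟ^0 = (9 − 7) − 0 = 2, so Ȟ^0 ≅ Z^2
Ȟ^1 = (15 − 8) − 7 = 0, so Ȟ^1 ≅ 0
Ȟ^2 = (11 − 3) − 8 = 0, so Ȟ^2 ≅ 0

Ȟ^0(U;F) ≅ Z^2; Ȟ^1(U;F) ≅ 0; Ȟ^2(U;F) ≅ 0


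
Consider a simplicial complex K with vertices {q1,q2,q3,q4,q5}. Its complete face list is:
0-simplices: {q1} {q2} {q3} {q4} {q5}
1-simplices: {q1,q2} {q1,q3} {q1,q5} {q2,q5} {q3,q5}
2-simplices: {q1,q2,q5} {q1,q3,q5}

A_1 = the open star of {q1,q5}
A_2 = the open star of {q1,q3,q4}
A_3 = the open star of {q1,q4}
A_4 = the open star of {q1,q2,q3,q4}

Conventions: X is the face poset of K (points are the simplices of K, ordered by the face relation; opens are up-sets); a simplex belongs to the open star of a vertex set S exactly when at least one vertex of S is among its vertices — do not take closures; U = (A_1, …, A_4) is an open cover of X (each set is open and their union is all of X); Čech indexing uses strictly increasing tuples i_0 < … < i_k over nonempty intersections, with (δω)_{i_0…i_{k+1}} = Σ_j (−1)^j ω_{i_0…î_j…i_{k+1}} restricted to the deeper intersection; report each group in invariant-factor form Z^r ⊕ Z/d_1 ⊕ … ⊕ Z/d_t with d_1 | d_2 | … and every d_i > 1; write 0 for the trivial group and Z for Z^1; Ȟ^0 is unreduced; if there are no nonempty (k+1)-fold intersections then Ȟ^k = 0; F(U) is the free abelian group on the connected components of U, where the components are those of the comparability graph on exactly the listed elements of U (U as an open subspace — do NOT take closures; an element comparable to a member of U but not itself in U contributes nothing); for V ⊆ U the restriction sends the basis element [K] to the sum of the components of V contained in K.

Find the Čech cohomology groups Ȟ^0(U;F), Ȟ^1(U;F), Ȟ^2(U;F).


Ȟ^0 = Z^2; Ȟ^1 = 0; Ȟ^2 = 0

nerve simplices:
  A1={{q1},{q5},{q1,q2},{q1,q3},{q1,q5},{q2,q5},{q3,q5},{q1,q2,q5},{q1,q3,q5}} A2={{q1},{q3},{q4},{q1,q2},{q1,q3},{q1,q5},{q3,q5},{q1,q2,q5},{q1,q3,q5}} A3={{q1},{q4},{q1,q2},{q1,q3},{q1,q5},{q1,q2,q5},{q1,q3,q5}} A4={{q1},{q2},{q3},{q4},{q1,q2},{q1,q3},{q1,q5},{q2,q5},{q3,q5},{q1,q2,q5},{q1,q3,q5}}
  A12={{q1},{q1,q2},{q1,q3},{q1,q5},{q3,q5},{q1,q2,q5},{q1,q3,q5}} A13={{q1},{q1,q2},{q1,q3},{q1,q5},{q1,q2,q5},{q1,q3,q5}} A14={{q1},{q1,q2},{q1,q3},{q1,q5},{q2,q5},{q3,q5},{q1,q2,q5},{q1,q3,q5}} A23={{q1},{q4},{q1,q2},{q1,q3},{q1,q5},{q1,q2,q5},{q1,q3,q5}} A24={{q1},{q3},{q4},{q1,q2},{q1,q3},{q1,q5},{q3,q5},{q1,q2,q5},{q1,q3,q5}} A34={{q1},{q4},{q1,q2},{q1,q3},{q1,q5},{q1,q2,q5},{q1,q3,q5}}
  A123={{q1},{q1,q2},{q1,q3},{q1,q5},{q1,q2,q5},{q1,q3,q5}} A124={{q1},{q1,q2},{q1,q3},{q1,q5},{q3,q5},{q1,q2,q5},{q1,q3,q5}} A134={{q1},{q1,q2},{q1,q3},{q1,q5},{q1,q2,q5},{q1,q3,q5}} A234={{q1},{q4},{q1,q2},{q1,q3},{q1,q5},{q1,q2,q5},{q1,q3,q5}}
  A1234={{q1},{q1,q2},{q1,q3},{q1,q5},{q1,q2,q5},{q1,q3,q5}}
components per intersection:
  A1: {{q1},{q5},{q1,q2},{q1,q3},{q1,q5},{q2,q5},{q3,q5},{q1,q2,q5},{q1,q3,q5}}
  A2: {{q1},{q3},{q1,q2},{q1,q3},{q1,q5},{q3,q5},{q1,q2,q5},{q1,q3,q5}} {{q4}}
  A3: {{q1},{q1,q2},{q1,q3},{q1,q5},{q1,q2,q5},{q1,q3,q5}} {{q4}}
  A4: {{q1},{q2},{q3},{q1,q2},{q1,q3},{q1,q5},{q2,q5},{q3,q5},{q1,q2,q5},{q1,q3,q5}} {{q4}}
  A12: {{q1},{q1,q2},{q1,q3},{q1,q5},{q3,q5},{q1,q2,q5},{q1,q3,q5}}
  A13: {{q1},{q1,q2},{q1,q3},{q1,q5},{q1,q2,q5},{q1,q3,q5}}
  A14: {{q1},{q1,q2},{q1,q3},{q1,q5},{q2,q5},{q3,q5},{q1,q2,q5},{q1,q3,q5}}
  A23: {{q1},{q1,q2},{q1,q3},{q1,q5},{q1,q2,q5},{q1,q3,q5}} {{q4}}
  A24: {{q1},{q3},{q1,q2},{q1,q3},{q1,q5},{q3,q5},{q1,q2,q5},{q1,q3,q5}} {{q4}}
  A34: {{q1},{q1,q2},{q1,q3},{q1,q5},{q1,q2,q5},{q1,q3,q5}} {{q4}}
  A123: {{q1},{q1,q2},{q1,q3},{q1,q5},{q1,q2,q5},{q1,q3,q5}}
  A124: {{q1},{q1,q2},{q1,q3},{q1,q5},{q3,q5},{q1,q2,q5},{q1,q3,q5}}
  A134: {{q1},{q1,q2},{q1,q3},{q1,q5},{q1,q2,q5},{q1,q3,q5}}
  A234: {{q1},{q1,q2},{q1,q3},{q1,q5},{q1,q2,q5},{q1,q3,q5}} {{q4}}
  A1234: {{q1},{q1,q2},{q1,q3},{q1,q5},{q1,q2,q5},{q1,q3,q5}}
C dims 7,9,5,1; δ0: rk 5, SNF 1^5; δ1: rk 4, SNF 1^4; δ2: rk 1, SNF 1^1
degree 0: 7−5−0 = 2 → Ȟ^0 ≅ Z^2
degree 1: 9−4−5 = 0 → Ȟ^1 ≅ 0
degree 2: 5−1−4 = 0 → Ȟ^2 ≅ 0


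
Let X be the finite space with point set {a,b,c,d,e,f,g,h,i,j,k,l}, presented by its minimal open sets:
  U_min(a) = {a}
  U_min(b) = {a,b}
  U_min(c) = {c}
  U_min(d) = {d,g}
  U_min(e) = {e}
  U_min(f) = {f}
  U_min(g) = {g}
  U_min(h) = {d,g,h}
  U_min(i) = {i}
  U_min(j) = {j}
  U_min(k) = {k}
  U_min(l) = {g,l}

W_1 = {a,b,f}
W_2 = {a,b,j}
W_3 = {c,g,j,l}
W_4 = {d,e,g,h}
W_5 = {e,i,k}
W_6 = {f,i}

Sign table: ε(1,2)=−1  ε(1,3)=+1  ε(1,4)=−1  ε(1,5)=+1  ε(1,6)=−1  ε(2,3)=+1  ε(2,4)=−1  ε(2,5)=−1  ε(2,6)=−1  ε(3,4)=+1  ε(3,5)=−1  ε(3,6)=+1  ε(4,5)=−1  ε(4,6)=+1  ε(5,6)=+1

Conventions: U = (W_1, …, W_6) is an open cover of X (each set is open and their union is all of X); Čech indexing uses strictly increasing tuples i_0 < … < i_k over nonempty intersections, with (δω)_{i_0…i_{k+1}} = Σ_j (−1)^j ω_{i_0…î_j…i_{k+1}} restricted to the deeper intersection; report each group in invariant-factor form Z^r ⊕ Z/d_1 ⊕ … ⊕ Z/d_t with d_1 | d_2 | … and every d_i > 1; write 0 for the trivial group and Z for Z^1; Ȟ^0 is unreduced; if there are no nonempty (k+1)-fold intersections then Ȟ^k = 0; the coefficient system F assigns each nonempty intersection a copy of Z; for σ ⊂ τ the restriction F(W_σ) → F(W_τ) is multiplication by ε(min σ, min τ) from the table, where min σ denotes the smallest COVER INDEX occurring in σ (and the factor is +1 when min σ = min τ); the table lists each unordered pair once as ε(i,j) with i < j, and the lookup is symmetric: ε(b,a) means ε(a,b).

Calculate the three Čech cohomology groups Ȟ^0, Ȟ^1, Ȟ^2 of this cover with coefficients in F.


Ȟ^0 = 0, Ȟ^1 = Z/2 and Ȟ^2 = 0

nonempty intersections:
  W12={a,b} W16={f} W23={j} W34={g} W45={e} W56={i}
C dims 6,6; δ0: rk 6, SNF 1^5·2
Ȟ^0: (6−6)−0=0 ⇒ 0
Ȟ^1: (6−0)−6=0 plus torsion [2] ⇒ Z/2
Ȟ^2: (0−0)−0=0 ⇒ 0


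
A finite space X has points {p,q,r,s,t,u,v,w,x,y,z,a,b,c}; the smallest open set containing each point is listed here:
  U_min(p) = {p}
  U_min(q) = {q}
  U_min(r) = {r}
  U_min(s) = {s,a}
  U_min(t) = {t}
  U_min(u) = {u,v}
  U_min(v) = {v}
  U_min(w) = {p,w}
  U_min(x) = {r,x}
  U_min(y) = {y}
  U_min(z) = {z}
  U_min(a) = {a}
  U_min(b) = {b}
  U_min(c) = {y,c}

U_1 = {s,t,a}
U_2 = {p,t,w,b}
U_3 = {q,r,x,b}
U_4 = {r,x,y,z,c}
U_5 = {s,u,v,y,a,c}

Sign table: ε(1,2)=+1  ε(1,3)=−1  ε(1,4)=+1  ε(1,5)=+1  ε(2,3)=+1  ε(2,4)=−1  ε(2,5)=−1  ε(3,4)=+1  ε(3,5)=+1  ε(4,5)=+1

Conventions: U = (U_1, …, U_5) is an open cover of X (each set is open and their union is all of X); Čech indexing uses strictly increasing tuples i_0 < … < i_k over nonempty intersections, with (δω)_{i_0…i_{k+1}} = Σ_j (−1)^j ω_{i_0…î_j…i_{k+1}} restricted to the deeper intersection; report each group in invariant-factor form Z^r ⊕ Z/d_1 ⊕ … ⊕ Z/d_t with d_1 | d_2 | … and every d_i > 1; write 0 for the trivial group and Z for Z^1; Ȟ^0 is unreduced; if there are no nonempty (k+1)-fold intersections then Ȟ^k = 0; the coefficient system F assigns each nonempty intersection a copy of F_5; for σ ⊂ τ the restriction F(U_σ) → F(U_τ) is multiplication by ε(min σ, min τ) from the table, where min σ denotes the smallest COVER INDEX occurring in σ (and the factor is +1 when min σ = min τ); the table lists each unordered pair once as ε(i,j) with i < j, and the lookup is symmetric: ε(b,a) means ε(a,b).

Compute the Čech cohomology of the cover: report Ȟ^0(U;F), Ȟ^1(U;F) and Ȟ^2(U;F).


cover nerve:
  U12={t} U15={s,a} U23={b} U34={r,x} U45={y,c}
C dims 5,5; δ0: rk_F5 4
Ȟ^0: (5−4)−0=1 ⇒ Z/5
Ȟ^1: (5−0)−4=1 ⇒ Z/5
Ȟ^2: (0−0)−0=0 ⇒ 0

Ȟ^0 = Z/5,  Ȟ^1 = Z/5,  Ȟ^2 = 0


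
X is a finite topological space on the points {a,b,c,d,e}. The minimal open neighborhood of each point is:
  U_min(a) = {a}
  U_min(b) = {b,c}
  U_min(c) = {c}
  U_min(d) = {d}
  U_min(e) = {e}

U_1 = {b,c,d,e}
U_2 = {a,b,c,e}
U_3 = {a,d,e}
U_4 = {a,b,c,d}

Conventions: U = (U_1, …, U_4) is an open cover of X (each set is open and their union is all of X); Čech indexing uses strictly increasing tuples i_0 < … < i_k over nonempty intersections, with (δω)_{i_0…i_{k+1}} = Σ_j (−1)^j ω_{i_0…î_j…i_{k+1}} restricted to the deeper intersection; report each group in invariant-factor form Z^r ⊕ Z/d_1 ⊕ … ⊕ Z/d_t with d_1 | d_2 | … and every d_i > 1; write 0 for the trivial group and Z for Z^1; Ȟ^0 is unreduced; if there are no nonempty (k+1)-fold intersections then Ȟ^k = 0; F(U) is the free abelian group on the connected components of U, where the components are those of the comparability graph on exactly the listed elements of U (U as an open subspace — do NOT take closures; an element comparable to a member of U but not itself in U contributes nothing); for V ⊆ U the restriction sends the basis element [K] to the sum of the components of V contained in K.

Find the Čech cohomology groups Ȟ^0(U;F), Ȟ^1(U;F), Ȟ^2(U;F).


nerve simplices:
  U12={b,c,e} U13={d,e} U14={b,c,d} U23={a,e} U24={a,b,c} U34={a,d}
  U123={e} U124={b,c} U134={d} U234={a}
components per intersection:
  U1: {b,c} {d} {e}
  U2: {a} {b,c} {e}
  U3: {a} {d} {e}
  U4: {a} {b,c} {d}
  U12: {b,c} {e}
  U13: {d} {e}
  U14: {b,c} {d}
  U23: {a} {e}
  U24: {a} {b,c}
  U34: {a} {d}
  U123: {e}
  U124: {b,c}
  U134: {d}
  U234: {a}
C dims 12,12,4; δ0: rk 8, SNF 1^8; δ1: rk 4, SNF 1^4
degree 0: 12−8−0 = 4 → Ȟ^0 ≅ Z^4
degree 1: 12−4−8 = 0 → Ȟ^1 ≅ 0
degree 2: 4−0−4 = 0 → Ȟ^2 ≅ 0

Ȟ^0 ≅ Z^4, Ȟ^1 ≅ 0, Ȟ^2 ≅ 0


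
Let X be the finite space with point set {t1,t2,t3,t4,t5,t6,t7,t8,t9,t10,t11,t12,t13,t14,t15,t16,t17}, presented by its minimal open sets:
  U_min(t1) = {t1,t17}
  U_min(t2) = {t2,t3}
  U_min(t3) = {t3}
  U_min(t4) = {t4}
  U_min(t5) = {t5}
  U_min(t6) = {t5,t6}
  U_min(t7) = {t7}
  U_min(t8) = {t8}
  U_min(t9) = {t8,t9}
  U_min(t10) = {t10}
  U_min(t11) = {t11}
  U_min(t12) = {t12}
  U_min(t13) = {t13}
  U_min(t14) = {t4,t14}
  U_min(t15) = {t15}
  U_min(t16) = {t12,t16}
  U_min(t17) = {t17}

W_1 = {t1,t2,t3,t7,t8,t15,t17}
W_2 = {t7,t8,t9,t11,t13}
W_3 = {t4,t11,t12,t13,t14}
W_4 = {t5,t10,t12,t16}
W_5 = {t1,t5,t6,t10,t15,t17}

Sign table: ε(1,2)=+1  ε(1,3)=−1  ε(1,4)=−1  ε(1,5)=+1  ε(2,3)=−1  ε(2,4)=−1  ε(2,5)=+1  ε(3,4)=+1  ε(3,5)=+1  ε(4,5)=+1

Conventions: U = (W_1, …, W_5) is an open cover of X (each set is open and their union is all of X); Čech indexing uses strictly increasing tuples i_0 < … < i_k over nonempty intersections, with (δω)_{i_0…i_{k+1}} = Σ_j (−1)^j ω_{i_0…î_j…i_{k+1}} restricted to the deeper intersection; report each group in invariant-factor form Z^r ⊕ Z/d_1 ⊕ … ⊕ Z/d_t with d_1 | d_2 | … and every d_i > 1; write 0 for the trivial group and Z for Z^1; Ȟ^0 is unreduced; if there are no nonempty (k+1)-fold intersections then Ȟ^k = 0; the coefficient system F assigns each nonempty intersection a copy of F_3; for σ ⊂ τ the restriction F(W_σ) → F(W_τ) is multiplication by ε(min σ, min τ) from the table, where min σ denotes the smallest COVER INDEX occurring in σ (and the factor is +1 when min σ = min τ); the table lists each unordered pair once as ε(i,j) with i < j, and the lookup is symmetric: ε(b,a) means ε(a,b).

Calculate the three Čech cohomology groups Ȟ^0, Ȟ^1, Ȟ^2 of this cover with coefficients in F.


Ȟ^0(U;F) ≅ 0,  Ȟ^1(U;F) ≅ 0,  Ȟ^2(U;F) ≅ 0

cover nerve:
  W12={t7,t8} W15={t1,t15,t17} W23={t11,t13} W34={t12} W45={t5,t10}
C dims 5,5; δ0: rk_F3 5
Ȟ^0: (5−5)−0=0 ⇒ 0
Ȟ^1: (5−0)−5=0 ⇒ 0
Ȟ^2: (0−0)−0=0 ⇒ 0


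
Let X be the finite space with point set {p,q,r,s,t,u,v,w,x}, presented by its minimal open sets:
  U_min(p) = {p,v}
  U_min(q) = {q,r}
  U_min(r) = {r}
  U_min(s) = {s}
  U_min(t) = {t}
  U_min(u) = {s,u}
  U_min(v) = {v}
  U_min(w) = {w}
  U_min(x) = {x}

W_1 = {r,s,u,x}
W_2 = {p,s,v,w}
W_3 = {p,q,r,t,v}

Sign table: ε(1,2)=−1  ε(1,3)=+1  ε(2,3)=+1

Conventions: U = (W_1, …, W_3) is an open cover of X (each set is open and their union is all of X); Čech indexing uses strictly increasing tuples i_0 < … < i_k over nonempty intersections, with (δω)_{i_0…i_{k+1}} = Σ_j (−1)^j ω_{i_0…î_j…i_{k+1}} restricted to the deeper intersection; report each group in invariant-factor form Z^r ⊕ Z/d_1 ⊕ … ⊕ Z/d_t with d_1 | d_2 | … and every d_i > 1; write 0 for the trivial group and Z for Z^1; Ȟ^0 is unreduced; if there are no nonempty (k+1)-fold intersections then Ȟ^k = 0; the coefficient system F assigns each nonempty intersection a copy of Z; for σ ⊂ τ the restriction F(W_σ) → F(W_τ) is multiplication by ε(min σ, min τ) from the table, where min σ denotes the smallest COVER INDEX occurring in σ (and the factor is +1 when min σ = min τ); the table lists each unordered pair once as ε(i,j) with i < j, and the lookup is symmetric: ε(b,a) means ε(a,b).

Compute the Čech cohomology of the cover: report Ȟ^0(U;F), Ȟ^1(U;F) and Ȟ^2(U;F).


nerve simplices:
  W12={s} W13={r} W23={p,v}
C dims 3,3; δ0: rk 3, SNF 1^2·2
degree 0: 3−3−0 = 0 → Ȟ^0 ≅ 0
degree 1: 3−0−3 = 0 plus torsion [2] → Ȟ^1 ≅ Z/2
degree 2: 0−0−0 = 0 → Ȟ^2 ≅ 0

Ȟ^0 ≅ 0; Ȟ^1 ≅ Z/2; Ȟ^2 ≅ 0


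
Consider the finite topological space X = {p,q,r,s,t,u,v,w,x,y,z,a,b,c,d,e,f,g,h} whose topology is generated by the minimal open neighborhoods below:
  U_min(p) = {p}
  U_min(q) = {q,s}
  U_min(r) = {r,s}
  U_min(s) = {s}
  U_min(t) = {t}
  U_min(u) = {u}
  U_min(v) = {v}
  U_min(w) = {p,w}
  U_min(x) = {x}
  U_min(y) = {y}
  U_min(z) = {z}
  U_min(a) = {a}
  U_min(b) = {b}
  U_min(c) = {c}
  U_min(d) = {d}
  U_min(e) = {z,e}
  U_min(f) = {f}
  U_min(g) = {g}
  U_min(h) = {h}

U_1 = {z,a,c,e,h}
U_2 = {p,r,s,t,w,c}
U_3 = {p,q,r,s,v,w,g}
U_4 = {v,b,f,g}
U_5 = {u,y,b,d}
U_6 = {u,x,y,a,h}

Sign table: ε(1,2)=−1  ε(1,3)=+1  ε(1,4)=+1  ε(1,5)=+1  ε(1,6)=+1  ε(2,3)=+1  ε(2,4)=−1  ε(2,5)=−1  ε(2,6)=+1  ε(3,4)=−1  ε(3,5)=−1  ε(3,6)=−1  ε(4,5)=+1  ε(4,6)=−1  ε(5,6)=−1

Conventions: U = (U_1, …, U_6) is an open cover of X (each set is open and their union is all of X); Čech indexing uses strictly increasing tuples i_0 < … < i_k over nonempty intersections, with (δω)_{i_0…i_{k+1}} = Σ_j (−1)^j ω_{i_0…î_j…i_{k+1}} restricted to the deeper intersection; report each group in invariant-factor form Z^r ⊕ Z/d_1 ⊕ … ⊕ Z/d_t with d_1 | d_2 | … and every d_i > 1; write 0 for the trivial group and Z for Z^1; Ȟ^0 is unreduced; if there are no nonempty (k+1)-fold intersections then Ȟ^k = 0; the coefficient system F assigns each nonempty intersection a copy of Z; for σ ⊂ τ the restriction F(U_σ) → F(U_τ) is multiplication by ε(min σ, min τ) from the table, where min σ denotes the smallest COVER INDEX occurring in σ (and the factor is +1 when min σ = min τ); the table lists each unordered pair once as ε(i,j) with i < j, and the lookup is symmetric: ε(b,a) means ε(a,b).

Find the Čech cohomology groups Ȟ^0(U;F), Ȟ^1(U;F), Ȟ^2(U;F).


Ȟ^0 = 0, Ȟ^1 = Z/2 and Ȟ^2 = 0

intersection data:
  U12={c} U16={a,h} U23={p,r,s,w} U34={v,g} U45={b} U56={u,y}
C dims 6,6; δ0: rk 6, SNF 1^5·2
Ȟ^0 = (6 − 6) − 0 = 0, so Ȟ^0 ≅ 0
Ȟ^1 = (6 − 0) − 6 = 0 plus torsion [2], so Ȟ^1 ≅ Z/2
Ȟ^2 = (0 − 0) − 0 = 0, so Ȟ^2 ≅ 0


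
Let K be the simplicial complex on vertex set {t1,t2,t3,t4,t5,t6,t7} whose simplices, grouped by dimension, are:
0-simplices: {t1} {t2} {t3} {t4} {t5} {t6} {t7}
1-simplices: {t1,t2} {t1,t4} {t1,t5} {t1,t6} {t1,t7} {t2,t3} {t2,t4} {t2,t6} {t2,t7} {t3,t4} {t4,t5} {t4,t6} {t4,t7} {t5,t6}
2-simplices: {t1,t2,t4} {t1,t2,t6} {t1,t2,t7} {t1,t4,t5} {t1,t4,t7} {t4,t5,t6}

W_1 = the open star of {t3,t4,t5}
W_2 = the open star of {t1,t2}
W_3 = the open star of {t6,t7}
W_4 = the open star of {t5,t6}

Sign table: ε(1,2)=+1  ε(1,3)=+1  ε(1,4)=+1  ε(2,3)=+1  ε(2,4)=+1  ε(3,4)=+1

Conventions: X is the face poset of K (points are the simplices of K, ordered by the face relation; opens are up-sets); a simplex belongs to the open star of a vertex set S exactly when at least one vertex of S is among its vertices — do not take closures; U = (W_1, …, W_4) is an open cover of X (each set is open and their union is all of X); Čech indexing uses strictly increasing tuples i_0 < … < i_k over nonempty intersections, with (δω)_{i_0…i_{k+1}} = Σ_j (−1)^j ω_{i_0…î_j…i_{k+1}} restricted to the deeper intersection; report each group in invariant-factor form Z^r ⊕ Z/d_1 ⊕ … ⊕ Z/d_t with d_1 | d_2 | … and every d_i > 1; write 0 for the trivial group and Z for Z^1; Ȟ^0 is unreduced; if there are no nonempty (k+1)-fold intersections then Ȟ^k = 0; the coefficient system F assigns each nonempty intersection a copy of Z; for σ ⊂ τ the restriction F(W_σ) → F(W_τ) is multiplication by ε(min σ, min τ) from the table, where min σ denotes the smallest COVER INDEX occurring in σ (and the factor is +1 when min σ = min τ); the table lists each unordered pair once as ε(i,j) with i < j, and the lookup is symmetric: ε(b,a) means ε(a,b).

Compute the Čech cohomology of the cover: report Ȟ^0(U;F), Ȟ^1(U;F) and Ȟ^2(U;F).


nerve simplices:
  W1={{t3},{t4},{t5},{t1,t4},{t1,t5},{t2,t3},{t2,t4},{t3,t4},{t4,t5},{t4,t6},{t4,t7},{t5,t6},{t1,t2,t4},{t1,t4,t5},{t1,t4,t7},{t4,t5,t6}} W2={{t1},{t2},{t1,t2},{t1,t4},{t1,t5},{t1,t6},{t1,t7},{t2,t3},{t2,t4},{t2,t6},{t2,t7},{t1,t2,t4},{t1,t2,t6},{t1,t2,t7},{t1,t4,t5},{t1,t4,t7}} W3={{t6},{t7},{t1,t6},{t1,t7},{t2,t6},{t2,t7},{t4,t6},{t4,t7},{t5,t6},{t1,t2,t6},{t1,t2,t7},{t1,t4,t7},{t4,t5,t6}} W4={{t5},{t6},{t1,t5},{t1,t6},{t2,t6},{t4,t5},{t4,t6},{t5,t6},{t1,t2,t6},{t1,t4,t5},{t4,t5,t6}}
  W12={{t1,t4},{t1,t5},{t2,t3},{t2,t4},{t1,t2,t4},{t1,t4,t5},{t1,t4,t7}} W13={{t4,t6},{t4,t7},{t5,t6},{t1,t4,t7},{t4,t5,t6}} W14={{t5},{t1,t5},{t4,t5},{t4,t6},{t5,t6},{t1,t4,t5},{t4,t5,t6}} W23={{t1,t6},{t1,t7},{t2,t6},{t2,t7},{t1,t2,t6},{t1,t2,t7},{t1,t4,t7}} W24={{t1,t5},{t1,t6},{t2,t6},{t1,t2,t6},{t1,t4,t5}} W34={{t6},{t1,t6},{t2,t6},{t4,t6},{t5,t6},{t1,t2,t6},{t4,t5,t6}}
  W123={{t1,t4,t7}} W124={{t1,t5},{t1,t4,t5}} W134={{t4,t6},{t5,t6},{t4,t5,t6}} W234={{t1,t6},{t2,t6},{t1,t2,t6}}
C dims 4,6,4; δ0: rk 3, SNF 1^3; δ1: rk 3, SNF 1^3
degree 0: 4−3−0 = 1 → Ȟ^0 ≅ Z
degree 1: 6−3−3 = 0 → Ȟ^1 ≅ 0
degree 2: 4−0−3 = 1 → Ȟ^2 ≅ Z

Ȟ^0(U;F) ≅ Z, Ȟ^1(U;F) ≅ 0 and Ȟ^2(U;F) ≅ Z


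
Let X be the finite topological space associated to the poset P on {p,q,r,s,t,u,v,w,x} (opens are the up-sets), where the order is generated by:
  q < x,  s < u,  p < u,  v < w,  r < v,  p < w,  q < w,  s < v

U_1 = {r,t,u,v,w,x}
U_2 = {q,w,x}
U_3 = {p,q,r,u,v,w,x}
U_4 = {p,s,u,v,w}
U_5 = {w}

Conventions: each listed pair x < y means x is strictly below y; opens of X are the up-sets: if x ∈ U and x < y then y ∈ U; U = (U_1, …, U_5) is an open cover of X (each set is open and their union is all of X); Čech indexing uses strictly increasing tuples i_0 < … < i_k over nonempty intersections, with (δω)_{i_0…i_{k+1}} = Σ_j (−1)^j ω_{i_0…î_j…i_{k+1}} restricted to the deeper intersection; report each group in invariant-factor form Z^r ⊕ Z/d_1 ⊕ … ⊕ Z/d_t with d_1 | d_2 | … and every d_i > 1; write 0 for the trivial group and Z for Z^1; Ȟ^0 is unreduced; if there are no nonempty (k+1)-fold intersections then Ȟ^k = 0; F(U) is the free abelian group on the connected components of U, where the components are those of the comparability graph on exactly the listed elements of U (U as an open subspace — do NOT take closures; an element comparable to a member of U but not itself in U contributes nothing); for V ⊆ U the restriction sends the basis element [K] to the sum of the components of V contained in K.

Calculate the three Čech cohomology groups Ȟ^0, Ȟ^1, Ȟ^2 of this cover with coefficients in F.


Ȟ^0 ≅ Z^2, Ȟ^1 ≅ 0, Ȟ^2 ≅ 0

cover nerve:
  U12={w,x} U13={r,u,v,w,x} U14={u,v,w} U15={w} U23={q,w,x} U24={w} U25={w} U34={p,u,v,w} U35={w} U45={w}
  U123={w,x} U124={w} U125={w} U134={u,v,w} U135={w} U145={w} U234={w} U235={w} U245={w} U345={w}
  U1234={w} U1235={w} U1245={w} U1345={w} U2345={w}
  U12345={w}
components per intersection:
  U1: {r,v,w} {t} {u} {x}
  U2: {q,w,x}
  U3: {p,q,r,u,v,w,x}
  U4: {p,s,u,v,w}
  U5: {w}
  U12: {w} {x}
  U13: {r,v,w} {u} {x}
  U14: {u} {v,w}
  U15: {w}
  U23: {q,w,x}
  U24: {w}
  U25: {w}
  U34: {p,u,v,w}
  U35: {w}
  U45: {w}
  U123: {w} {x}
  U124: {w}
  U125: {w}
  U134: {u} {v,w}
  U135: {w}
  U145: {w}
  U234: {w}
  U235: {w}
  U245: {w}
  U345: {w}
  U1234: {w}
  U1235: {w}
  U1245: {w}
  U1345: {w}
  U2345: {w}
  U12345: {w}
C dims 8,14,12,5; δ0: rk 6, SNF 1^6; δ1: rk 8, SNF 1^8; δ2: rk 4, SNF 1^4
Ȟ^0: (8−6)−0=2 ⇒ Z^2
Ȟ^1: (14−8)−6=0 ⇒ 0
Ȟ^2: (12−4)−8=0 ⇒ 0


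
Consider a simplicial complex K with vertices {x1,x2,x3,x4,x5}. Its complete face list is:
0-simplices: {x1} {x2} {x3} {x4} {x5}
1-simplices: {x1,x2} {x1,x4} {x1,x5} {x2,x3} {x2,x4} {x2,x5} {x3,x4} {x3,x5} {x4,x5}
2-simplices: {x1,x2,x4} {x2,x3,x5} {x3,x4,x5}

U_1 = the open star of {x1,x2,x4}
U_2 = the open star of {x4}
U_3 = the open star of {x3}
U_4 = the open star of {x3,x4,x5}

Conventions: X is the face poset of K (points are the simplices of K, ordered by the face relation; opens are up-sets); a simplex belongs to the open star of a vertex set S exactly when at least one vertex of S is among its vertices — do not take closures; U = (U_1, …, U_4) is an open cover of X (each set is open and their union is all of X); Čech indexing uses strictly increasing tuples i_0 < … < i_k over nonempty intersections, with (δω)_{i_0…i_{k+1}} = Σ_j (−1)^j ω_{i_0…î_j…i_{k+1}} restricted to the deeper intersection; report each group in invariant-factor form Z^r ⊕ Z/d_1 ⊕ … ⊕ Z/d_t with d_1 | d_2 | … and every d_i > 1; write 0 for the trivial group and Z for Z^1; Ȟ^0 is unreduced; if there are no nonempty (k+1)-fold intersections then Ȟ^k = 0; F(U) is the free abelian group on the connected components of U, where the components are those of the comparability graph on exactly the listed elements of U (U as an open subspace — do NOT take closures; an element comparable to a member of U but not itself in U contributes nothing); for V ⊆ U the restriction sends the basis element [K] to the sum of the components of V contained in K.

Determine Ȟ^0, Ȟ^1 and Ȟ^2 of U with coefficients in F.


Ȟ^0 = Z,  Ȟ^1 = Z^2,  Ȟ^2 = 0

nerve simplices:
  U1={{x1},{x2},{x4},{x1,x2},{x1,x4},{x1,x5},{x2,x3},{x2,x4},{x2,x5},{x3,x4},{x4,x5},{x1,x2,x4},{x2,x3,x5},{x3,x4,x5}} U2={{x4},{x1,x4},{x2,x4},{x3,x4},{x4,x5},{x1,x2,x4},{x3,x4,x5}} U3={{x3},{x2,x3},{x3,x4},{x3,x5},{x2,x3,x5},{x3,x4,x5}} U4={{x3},{x4},{x5},{x1,x4},{x1,x5},{x2,x3},{x2,x4},{x2,x5},{x3,x4},{x3,x5},{x4,x5},{x1,x2,x4},{x2,x3,x5},{x3,x4,x5}}
  U12={{x4},{x1,x4},{x2,x4},{x3,x4},{x4,x5},{x1,x2,x4},{x3,x4,x5}} U13={{x2,x3},{x3,x4},{x2,x3,x5},{x3,x4,x5}} U14={{x4},{x1,x4},{x1,x5},{x2,x3},{x2,x4},{x2,x5},{x3,x4},{x4,x5},{x1,x2,x4},{x2,x3,x5},{x3,x4,x5}} U23={{x3,x4},{x3,x4,x5}} U24={{x4},{x1,x4},{x2,x4},{x3,x4},{x4,x5},{x1,x2,x4},{x3,x4,x5}} U34={{x3},{x2,x3},{x3,x4},{x3,x5},{x2,x3,x5},{x3,x4,x5}}
  U123={{x3,x4},{x3,x4,x5}} U124={{x4},{x1,x4},{x2,x4},{x3,x4},{x4,x5},{x1,x2,x4},{x3,x4,x5}} U134={{x2,x3},{x3,x4},{x2,x3,x5},{x3,x4,x5}} U234={{x3,x4},{x3,x4,x5}}
  U1234={{x3,x4},{x3,x4,x5}}
components per intersection:
  U1: {{x1},{x2},{x4},{x1,x2},{x1,x4},{x1,x5},{x2,x3},{x2,x4},{x2,x5},{x3,x4},{x4,x5},{x1,x2,x4},{x2,x3,x5},{x3,x4,x5}}
  U2: {{x4},{x1,x4},{x2,x4},{x3,x4},{x4,x5},{x1,x2,x4},{x3,x4,x5}}
  U3: {{x3},{x2,x3},{x3,x4},{x3,x5},{x2,x3,x5},{x3,x4,x5}}
  U4: {{x3},{x4},{x5},{x1,x4},{x1,x5},{x2,x3},{x2,x4},{x2,x5},{x3,x4},{x3,x5},{x4,x5},{x1,x2,x4},{x2,x3,x5},{x3,x4,x5}}
  U12: {{x4},{x1,x4},{x2,x4},{x3,x4},{x4,x5},{x1,x2,x4},{x3,x4,x5}}
  U13: {{x2,x3},{x2,x3,x5}} {{x3,x4},{x3,x4,x5}}
  U14: {{x4},{x1,x4},{x2,x4},{x3,x4},{x4,x5},{x1,x2,x4},{x3,x4,x5}} {{x1,x5}} {{x2,x3},{x2,x5},{x2,x3,x5}}
  U23: {{x3,x4},{x3,x4,x5}}
  U24: {{x4},{x1,x4},{x2,x4},{x3,x4},{x4,x5},{x1,x2,x4},{x3,x4,x5}}
  U34: {{x3},{x2,x3},{x3,x4},{x3,x5},{x2,x3,x5},{x3,x4,x5}}
  U123: {{x3,x4},{x3,x4,x5}}
  U124: {{x4},{x1,x4},{x2,x4},{x3,x4},{x4,x5},{x1,x2,x4},{x3,x4,x5}}
  U134: {{x2,x3},{x2,x3,x5}} {{x3,x4},{x3,x4,x5}}
  U234: {{x3,x4},{x3,x4,x5}}
  U1234: {{x3,x4},{x3,x4,x5}}
C dims 4,9,5,1; δ0: rk 3, SNF 1^3; δ1: rk 4, SNF 1^4; δ2: rk 1, SNF 1^1
degree 0: 4−3−0 = 1 → Ȟ^0 ≅ Z
degree 1: 9−4−3 = 2 → Ȟ^1 ≅ Z^2
degree 2: 5−1−4 = 0 → Ȟ^2 ≅ 0


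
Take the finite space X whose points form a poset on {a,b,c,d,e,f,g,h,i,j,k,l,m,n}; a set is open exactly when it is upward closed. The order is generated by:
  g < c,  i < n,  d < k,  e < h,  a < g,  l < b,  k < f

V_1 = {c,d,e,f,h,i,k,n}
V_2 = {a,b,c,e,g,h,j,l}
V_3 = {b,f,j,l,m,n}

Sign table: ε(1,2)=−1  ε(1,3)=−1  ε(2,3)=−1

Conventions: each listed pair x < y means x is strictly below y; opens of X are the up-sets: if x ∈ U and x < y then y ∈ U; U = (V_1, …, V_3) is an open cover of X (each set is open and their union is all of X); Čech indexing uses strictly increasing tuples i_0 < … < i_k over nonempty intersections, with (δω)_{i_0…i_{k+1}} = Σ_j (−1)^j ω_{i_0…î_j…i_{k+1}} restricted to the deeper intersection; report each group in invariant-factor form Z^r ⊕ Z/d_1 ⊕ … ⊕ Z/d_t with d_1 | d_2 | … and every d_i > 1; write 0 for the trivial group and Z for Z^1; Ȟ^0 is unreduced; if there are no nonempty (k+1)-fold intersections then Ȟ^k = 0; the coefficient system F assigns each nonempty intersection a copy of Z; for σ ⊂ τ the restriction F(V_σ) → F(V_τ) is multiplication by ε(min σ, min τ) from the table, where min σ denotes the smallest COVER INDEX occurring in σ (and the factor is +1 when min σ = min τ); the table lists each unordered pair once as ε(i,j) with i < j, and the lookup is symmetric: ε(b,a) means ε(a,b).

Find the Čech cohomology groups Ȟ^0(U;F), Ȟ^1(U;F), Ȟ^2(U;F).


Ȟ^0 ≅ 0, Ȟ^1 ≅ Z/2, Ȟ^2 ≅ 0

nonempty overlaps:
  V12={c,e,h} V13={f,n} V23={b,j,l}
C dims 3,3; δ0: rk 3, SNF 1^2·2
degree 0: 3−3−0 = 0 → Ȟ^0 ≅ 0
degree 1: 3−0−3 = 0 plus torsion [2] → Ȟ^1 ≅ Z/2
degree 2: 0−0−0 = 0 → Ȟ^2 ≅ 0
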